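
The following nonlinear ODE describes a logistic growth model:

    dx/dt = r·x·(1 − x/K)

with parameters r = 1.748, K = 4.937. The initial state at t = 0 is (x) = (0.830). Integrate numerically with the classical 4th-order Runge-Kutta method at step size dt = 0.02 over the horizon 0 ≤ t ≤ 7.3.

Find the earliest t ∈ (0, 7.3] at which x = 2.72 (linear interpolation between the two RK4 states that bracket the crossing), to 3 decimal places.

t=0.000: state=(0.830)
step 1 (dt=0.02): k1=(1.207), k2=(1.221), k3=(1.221), k4=(1.235); state += dt/6·(k1+2k2+2k3+k4)
t=0.020: state=(0.854)
t=0.040: state=(0.879)
t=0.060: state=(0.905)
continuing one RK4 step at a time; state shown every 25 steps (Δt=0.5):
t=0.500: state=(1.611)
t=1.000: state=(2.652)
t=1.020: state=(2.695)
next step: t=1.040: state=(2.738) — x has crossed 2.72
linear interpolation between t=1.020 (2.69489) and t=1.040 (2.73760) → t≈1.032

t = 1.032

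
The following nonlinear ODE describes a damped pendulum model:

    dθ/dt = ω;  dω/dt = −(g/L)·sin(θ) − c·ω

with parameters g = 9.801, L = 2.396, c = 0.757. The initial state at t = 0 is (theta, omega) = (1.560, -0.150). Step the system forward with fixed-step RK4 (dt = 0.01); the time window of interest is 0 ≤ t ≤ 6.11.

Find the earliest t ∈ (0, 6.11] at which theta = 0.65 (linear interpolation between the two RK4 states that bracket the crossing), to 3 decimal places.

t = 0.707

t=0.000: state=(1.560, -0.150)
step 1 (dt=0.01): k1=(-0.150, -3.977), k2=(-0.170, -3.962), k3=(-0.170, -3.962), k4=(-0.190, -3.947); state += dt/6·(k1+2k2+2k3+k4)
t=0.010: state=(1.558, -0.190)
t=0.020: state=(1.556, -0.229)
t=0.030: state=(1.554, -0.268)
continuing one RK4 step at a time; state shown every 20 steps (Δt=0.2):
t=0.200: state=(1.454, -0.887)
t=0.400: state=(1.213, -1.500)
t=0.600: state=(0.866, -1.941)
t=0.700: state=(0.665, -2.072)
next step: t=0.710: state=(0.644, -2.081) — theta has crossed 0.65
linear interpolation between t=0.700 (0.66463) and t=0.710 (0.64386) → t≈0.707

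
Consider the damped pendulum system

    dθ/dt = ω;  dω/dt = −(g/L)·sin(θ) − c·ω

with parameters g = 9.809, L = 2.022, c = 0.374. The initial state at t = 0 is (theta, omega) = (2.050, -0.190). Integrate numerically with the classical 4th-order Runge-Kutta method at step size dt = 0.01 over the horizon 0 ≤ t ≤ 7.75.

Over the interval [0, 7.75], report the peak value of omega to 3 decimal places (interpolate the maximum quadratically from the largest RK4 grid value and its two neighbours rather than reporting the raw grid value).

max omega = 2.452

t=0.000: state=(2.050, -0.190)
step 1 (dt=0.01): k1=(-0.190, -4.234), k2=(-0.211, -4.228), k3=(-0.211, -4.228), k4=(-0.232, -4.223); state += dt/6·(k1+2k2+2k3+k4)
t=0.010: state=(2.048, -0.232)
t=0.020: state=(2.045, -0.274)
t=0.030: state=(2.042, -0.317)
continuing one RK4 step at a time; state shown every 50 steps (Δt=0.5):
t=0.500: state=(1.433, -2.266)
t=1.000: state=(-0.047, -3.191)
t=1.500: state=(-1.228, -1.238)
t=2.000: state=(-1.239, 1.121)
t=2.500: state=(-0.268, 2.446)
t=3.000: state=(0.777, 1.368)
t=3.500: state=(0.948, -0.662)
t=4.000: state=(0.255, -1.844)
t=4.500: state=(-0.559, -1.109)
t=5.000: state=(-0.707, 0.510)
t=5.500: state=(-0.171, 1.410)
t=6.000: state=(0.439, 0.802)
t=6.500: state=(0.521, -0.461)
t=7.000: state=(0.088, -1.081)
t=7.500: state=(-0.357, -0.537)
t=7.750: state=(-0.429, -0.034)
largest grid value and its neighbours: omega(2.520)=2.45140, omega(2.530)=2.45221, omega(2.540)=2.45185
parabola through these three points peaks at t≈2.532 with omega≈2.45223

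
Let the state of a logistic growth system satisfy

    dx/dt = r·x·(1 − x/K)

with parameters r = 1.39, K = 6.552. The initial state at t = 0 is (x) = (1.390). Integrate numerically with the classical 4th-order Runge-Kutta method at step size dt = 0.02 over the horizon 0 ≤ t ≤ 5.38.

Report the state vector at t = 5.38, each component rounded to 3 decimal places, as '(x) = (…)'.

t=0.000: state=(1.390)
step 1 (dt=0.02): k1=(1.522), k2=(1.534), k3=(1.534), k4=(1.547); state += dt/6·(k1+2k2+2k3+k4)
t=0.020: state=(1.421)
t=0.040: state=(1.452)
t=0.060: state=(1.484)
continuing one RK4 step at a time; state shown every 10 steps (Δt=0.2):
t=0.200: state=(1.719)
t=0.400: state=(2.093)
t=0.600: state=(2.508)
t=0.800: state=(2.949)
t=1.000: state=(3.404)
t=1.200: state=(3.853)
t=1.400: state=(4.281)
t=1.600: state=(4.674)
t=1.800: state=(5.024)
t=2.000: state=(5.325)
t=2.200: state=(5.579)
t=2.400: state=(5.787)
t=2.600: state=(5.956)
t=2.800: state=(6.090)
t=3.000: state=(6.196)
t=3.200: state=(6.279)
t=3.400: state=(6.343)
t=3.600: state=(6.393)
t=3.800: state=(6.431)
t=4.000: state=(6.460)
t=4.200: state=(6.482)
t=4.400: state=(6.499)
t=4.600: state=(6.512)
t=4.800: state=(6.521)
t=5.000: state=(6.529)
t=5.200: state=(6.534)
t=5.380: state=(6.538)

(x) = (6.538)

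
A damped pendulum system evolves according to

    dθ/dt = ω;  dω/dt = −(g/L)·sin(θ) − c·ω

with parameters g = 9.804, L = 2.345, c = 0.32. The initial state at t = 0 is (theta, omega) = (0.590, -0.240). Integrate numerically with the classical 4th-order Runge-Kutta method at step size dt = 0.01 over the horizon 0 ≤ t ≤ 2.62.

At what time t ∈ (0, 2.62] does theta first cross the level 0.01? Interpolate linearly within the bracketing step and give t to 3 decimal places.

t = 0.715

t=0.000: state=(0.590, -0.240)
step 1 (dt=0.01): k1=(-0.240, -2.249), k2=(-0.251, -2.241), k3=(-0.251, -2.241), k4=(-0.262, -2.233); state += dt/6·(k1+2k2+2k3+k4)
t=0.010: state=(0.587, -0.262)
t=0.020: state=(0.585, -0.285)
t=0.030: state=(0.582, -0.307)
continuing one RK4 step at a time; state shown every 10 steps (Δt=0.1):
t=0.100: state=(0.555, -0.456)
t=0.200: state=(0.500, -0.649)
t=0.300: state=(0.426, -0.813)
t=0.400: state=(0.338, -0.941)
t=0.500: state=(0.239, -1.029)
t=0.600: state=(0.134, -1.073)
t=0.700: state=(0.026, -1.072)
t=0.710: state=(0.016, -1.069)
next step: t=0.720: state=(0.005, -1.066) — theta has crossed 0.01
linear interpolation between t=0.710 (0.01565) and t=0.720 (0.00498) → t≈0.715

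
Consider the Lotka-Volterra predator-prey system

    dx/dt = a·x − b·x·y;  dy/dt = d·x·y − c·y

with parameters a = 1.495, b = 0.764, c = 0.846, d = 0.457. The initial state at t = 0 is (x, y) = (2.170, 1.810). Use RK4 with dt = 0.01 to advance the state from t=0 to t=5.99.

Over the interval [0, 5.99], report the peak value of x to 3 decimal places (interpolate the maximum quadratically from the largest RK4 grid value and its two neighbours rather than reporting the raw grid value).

max x = 2.231

t=0.000: state=(2.170, 1.810)
step 1 (dt=0.01): k1=(0.243, 0.264), k2=(0.241, 0.265), k3=(0.241, 0.265), k4=(0.239, 0.266); state += dt/6·(k1+2k2+2k3+k4)
t=0.010: state=(2.172, 1.813)
t=0.020: state=(2.175, 1.815)
t=0.030: state=(2.177, 1.818)
continuing one RK4 step at a time; state shown every 20 steps (Δt=0.2):
t=0.200: state=(2.210, 1.867)
t=0.400: state=(2.229, 1.931)
t=0.600: state=(2.227, 1.999)
t=0.800: state=(2.201, 2.067)
t=1.000: state=(2.153, 2.130)
t=1.200: state=(2.088, 2.183)
t=1.400: state=(2.011, 2.223)
t=1.600: state=(1.926, 2.247)
t=1.800: state=(1.841, 2.254)
t=2.000: state=(1.761, 2.244)
t=2.200: state=(1.688, 2.218)
t=2.400: state=(1.627, 2.179)
t=2.600: state=(1.578, 2.129)
t=2.800: state=(1.544, 2.073)
t=3.000: state=(1.523, 2.014)
t=3.200: state=(1.517, 1.954)
t=3.400: state=(1.525, 1.895)
t=3.600: state=(1.546, 1.841)
t=3.800: state=(1.579, 1.793)
t=4.000: state=(1.624, 1.752)
t=4.200: state=(1.680, 1.721)
t=4.400: state=(1.745, 1.699)
t=4.600: state=(1.817, 1.688)
t=4.800: state=(1.893, 1.689)
t=5.000: state=(1.971, 1.701)
t=5.200: state=(2.046, 1.726)
t=5.400: state=(2.114, 1.762)
t=5.600: state=(2.170, 1.810)
t=5.800: state=(2.210, 1.867)
t=5.990: state=(2.229, 1.928)
largest grid value and its neighbours: x(0.470)=2.23108, x(0.480)=2.23108, x(0.490)=2.23102
parabola through these three points peaks at t≈0.475 with x≈2.23109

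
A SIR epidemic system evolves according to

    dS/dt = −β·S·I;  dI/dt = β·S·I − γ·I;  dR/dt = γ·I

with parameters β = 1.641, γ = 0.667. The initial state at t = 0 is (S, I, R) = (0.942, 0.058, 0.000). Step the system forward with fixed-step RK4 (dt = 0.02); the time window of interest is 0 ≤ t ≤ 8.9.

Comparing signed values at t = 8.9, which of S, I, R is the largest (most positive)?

largest component: R

t=0.000: state=(0.942, 0.058, 0.000)
step 1 (dt=0.02): k1=(-0.090, 0.051, 0.039), k2=(-0.090, 0.051, 0.039), k3=(-0.090, 0.051, 0.039), k4=(-0.091, 0.052, 0.039); state += dt/6·(k1+2k2+2k3+k4)
t=0.020: state=(0.940, 0.059, 0.001)
t=0.040: state=(0.938, 0.060, 0.002)
t=0.060: state=(0.936, 0.061, 0.002)
continuing one RK4 step at a time; state shown every 25 steps (Δt=0.5):
t=0.500: state=(0.888, 0.088, 0.024)
t=1.000: state=(0.813, 0.127, 0.060)
t=1.500: state=(0.720, 0.171, 0.109)
t=2.000: state=(0.615, 0.212, 0.173)
t=2.500: state=(0.510, 0.241, 0.249)
t=3.000: state=(0.416, 0.252, 0.332)
t=3.500: state=(0.339, 0.246, 0.415)
t=4.000: state=(0.279, 0.227, 0.494)
t=4.500: state=(0.234, 0.200, 0.566)
t=5.000: state=(0.201, 0.171, 0.628)
t=5.500: state=(0.177, 0.143, 0.680)
t=6.000: state=(0.159, 0.118, 0.723)
t=6.500: state=(0.146, 0.096, 0.759)
t=7.000: state=(0.136, 0.077, 0.787)
t=7.500: state=(0.128, 0.061, 0.810)
t=8.000: state=(0.123, 0.049, 0.829)
t=8.500: state=(0.118, 0.038, 0.843)
t=8.900: state=(0.116, 0.032, 0.853)
compare at T: S=0.116, I=0.032, R=0.853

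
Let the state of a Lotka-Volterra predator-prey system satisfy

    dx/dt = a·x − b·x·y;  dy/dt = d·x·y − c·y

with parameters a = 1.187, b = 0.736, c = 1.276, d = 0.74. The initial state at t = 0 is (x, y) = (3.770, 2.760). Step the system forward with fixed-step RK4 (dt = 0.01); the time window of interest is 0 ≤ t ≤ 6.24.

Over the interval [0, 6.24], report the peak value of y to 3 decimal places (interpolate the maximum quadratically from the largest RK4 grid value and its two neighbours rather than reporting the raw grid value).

max y = 4.098

t=0.000: state=(3.770, 2.760)
step 1 (dt=0.01): k1=(-3.183, 4.178), k2=(-3.228, 4.177), k3=(-3.227, 4.176), k4=(-3.271, 4.174); state += dt/6·(k1+2k2+2k3+k4)
t=0.010: state=(3.738, 2.802)
t=0.020: state=(3.705, 2.843)
t=0.030: state=(3.671, 2.885)
continuing one RK4 step at a time; state shown every 25 steps (Δt=0.25):
t=0.250: state=(2.787, 3.695)
t=0.500: state=(1.813, 4.095)
t=0.750: state=(1.161, 3.898)
t=1.000: state=(0.797, 3.384)
t=1.250: state=(0.607, 2.795)
t=1.500: state=(0.514, 2.252)
t=1.750: state=(0.478, 1.793)
t=2.000: state=(0.479, 1.423)
t=2.250: state=(0.510, 1.133)
t=2.500: state=(0.569, 0.909)
t=2.750: state=(0.658, 0.740)
t=3.000: state=(0.782, 0.614)
t=3.250: state=(0.948, 0.524)
t=3.500: state=(1.166, 0.462)
t=3.750: state=(1.446, 0.428)
t=4.000: state=(1.800, 0.419)
t=4.250: state=(2.239, 0.442)
t=4.500: state=(2.762, 0.510)
t=4.750: state=(3.345, 0.652)
t=5.000: state=(3.903, 0.927)
t=5.250: state=(4.243, 1.440)
t=5.500: state=(4.074, 2.281)
t=5.750: state=(3.278, 3.300)
t=6.000: state=(2.235, 3.992)
t=6.240: state=(1.448, 4.057)
largest grid value and its neighbours: y(0.520)=4.09791, y(0.530)=4.09814, y(0.540)=4.09742
parabola through these three points peaks at t≈0.527 with y≈4.09817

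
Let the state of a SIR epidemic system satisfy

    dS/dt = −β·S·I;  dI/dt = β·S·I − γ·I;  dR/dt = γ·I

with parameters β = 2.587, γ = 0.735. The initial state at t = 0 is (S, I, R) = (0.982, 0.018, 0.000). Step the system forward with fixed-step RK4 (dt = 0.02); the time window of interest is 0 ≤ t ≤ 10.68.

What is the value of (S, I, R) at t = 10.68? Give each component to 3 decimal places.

t=0.000: state=(0.982, 0.018, 0.000)
step 1 (dt=0.02): k1=(-0.046, 0.032, 0.013), k2=(-0.047, 0.033, 0.013), k3=(-0.047, 0.033, 0.013), k4=(-0.047, 0.034, 0.014); state += dt/6·(k1+2k2+2k3+k4)
t=0.020: state=(0.981, 0.019, 0.000)
t=0.040: state=(0.980, 0.019, 0.001)
t=0.060: state=(0.979, 0.020, 0.001)
continuing one RK4 step at a time; state shown every 25 steps (Δt=0.5):
t=0.500: state=(0.946, 0.044, 0.011)
t=1.000: state=(0.867, 0.098, 0.036)
t=1.500: state=(0.722, 0.191, 0.087)
t=2.000: state=(0.526, 0.297, 0.178)
t=2.500: state=(0.342, 0.358, 0.300)
t=3.000: state=(0.214, 0.353, 0.433)
t=3.500: state=(0.140, 0.306, 0.554)
t=4.000: state=(0.098, 0.246, 0.656)
t=4.500: state=(0.074, 0.190, 0.736)
t=5.000: state=(0.059, 0.144, 0.797)
t=5.500: state=(0.051, 0.107, 0.843)
t=6.000: state=(0.045, 0.079, 0.877)
t=6.500: state=(0.041, 0.057, 0.901)
t=7.000: state=(0.039, 0.042, 0.919)
t=7.500: state=(0.037, 0.030, 0.933)
t=8.000: state=(0.036, 0.022, 0.942)
t=8.500: state=(0.035, 0.016, 0.949)
t=9.000: state=(0.034, 0.012, 0.954)
t=9.500: state=(0.034, 0.008, 0.958)
t=10.000: state=(0.033, 0.006, 0.961)
t=10.500: state=(0.033, 0.004, 0.962)
t=10.680: state=(0.033, 0.004, 0.963)

(S, I, R) = (0.033, 0.004, 0.963)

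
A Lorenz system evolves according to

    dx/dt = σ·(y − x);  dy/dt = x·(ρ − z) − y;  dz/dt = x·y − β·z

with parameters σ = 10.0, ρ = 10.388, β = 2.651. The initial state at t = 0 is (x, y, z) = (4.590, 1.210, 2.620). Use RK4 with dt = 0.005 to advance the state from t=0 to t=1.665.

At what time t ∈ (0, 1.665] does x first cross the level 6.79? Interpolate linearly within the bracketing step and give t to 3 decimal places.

t=0.000: state=(4.590, 1.210, 2.620)
step 1 (dt=0.005): k1=(-33.800, 34.445, -1.392), k2=(-32.094, 33.718, -1.097), k3=(-32.155, 33.750, -1.101), k4=(-30.505, 33.052, -0.824); state += dt/6·(k1+2k2+2k3+k4)
t=0.005: state=(4.429, 1.379, 2.614)
t=0.010: state=(4.285, 1.541, 2.612)
t=0.015: state=(4.155, 1.697, 2.611)
continuing one RK4 step at a time; state shown every 20 steps (Δt=0.1):
t=0.100: state=(3.472, 3.824, 2.860)
t=0.200: state=(4.519, 6.082, 3.931)
t=0.300: state=(6.318, 8.193, 6.498)
t=0.325: state=(6.776, 8.546, 7.410)
next step: t=0.330: state=(6.864, 8.602, 7.603) — x has crossed 6.79
linear interpolation between t=0.325 (6.77593) and t=0.330 (6.86365) → t≈0.326

t = 0.326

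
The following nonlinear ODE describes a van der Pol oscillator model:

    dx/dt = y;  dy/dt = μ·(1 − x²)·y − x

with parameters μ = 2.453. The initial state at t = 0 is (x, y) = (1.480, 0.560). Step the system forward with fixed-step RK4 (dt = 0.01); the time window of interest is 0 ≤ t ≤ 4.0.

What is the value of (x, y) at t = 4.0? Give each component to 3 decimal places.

t=0.000: state=(1.480, 0.560)
step 1 (dt=0.01): k1=(0.560, -3.115), k2=(0.544, -3.084), k3=(0.545, -3.084), k4=(0.529, -3.052); state += dt/6·(k1+2k2+2k3+k4)
t=0.010: state=(1.485, 0.529)
t=0.020: state=(1.491, 0.499)
t=0.030: state=(1.495, 0.469)
continuing one RK4 step at a time; state shown every 20 steps (Δt=0.2):
t=0.200: state=(1.539, 0.072)
t=0.400: state=(1.524, -0.187)
t=0.600: state=(1.472, -0.327)
t=0.800: state=(1.397, -0.419)
t=1.000: state=(1.305, -0.503)
t=1.200: state=(1.194, -0.602)
t=1.400: state=(1.061, -0.738)
t=1.600: state=(0.894, -0.952)
t=1.800: state=(0.671, -1.320)
t=2.000: state=(0.345, -2.009)
t=2.200: state=(-0.172, -3.261)
t=2.400: state=(-0.959, -4.366)
t=2.600: state=(-1.704, -2.594)
t=2.800: state=(-1.988, -0.535)
t=3.000: state=(-2.018, 0.089)
t=3.200: state=(-1.983, 0.230)
t=3.400: state=(-1.932, 0.270)
t=3.600: state=(-1.876, 0.290)
t=3.800: state=(-1.817, 0.307)
t=4.000: state=(-1.754, 0.325)

(x, y) = (-1.754, 0.325)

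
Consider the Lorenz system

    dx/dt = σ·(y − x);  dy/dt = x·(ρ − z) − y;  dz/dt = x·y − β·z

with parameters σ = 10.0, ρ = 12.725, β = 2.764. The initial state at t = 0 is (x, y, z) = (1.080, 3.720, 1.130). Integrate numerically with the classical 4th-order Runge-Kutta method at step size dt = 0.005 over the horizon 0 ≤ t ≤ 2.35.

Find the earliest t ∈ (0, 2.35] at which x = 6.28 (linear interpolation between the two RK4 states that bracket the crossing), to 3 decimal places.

t=0.000: state=(1.080, 3.720, 1.130)
step 1 (dt=0.005): k1=(26.400, 8.803, 0.894), k2=(25.960, 9.543, 1.159), k3=(25.990, 9.528, 1.155), k4=(25.577, 10.255, 1.419); state += dt/6·(k1+2k2+2k3+k4)
t=0.005: state=(1.210, 3.768, 1.136)
t=0.010: state=(1.336, 3.822, 1.144)
t=0.015: state=(1.459, 3.884, 1.155)
continuing one RK4 step at a time; state shown every 20 steps (Δt=0.1):
t=0.100: state=(3.404, 5.813, 1.827)
t=0.200: state=(6.273, 9.608, 4.717)
next step: t=0.205: state=(6.440, 9.810, 4.959) — x has crossed 6.28
linear interpolation between t=0.200 (6.27260) and t=0.205 (6.44024) → t≈0.200

t = 0.200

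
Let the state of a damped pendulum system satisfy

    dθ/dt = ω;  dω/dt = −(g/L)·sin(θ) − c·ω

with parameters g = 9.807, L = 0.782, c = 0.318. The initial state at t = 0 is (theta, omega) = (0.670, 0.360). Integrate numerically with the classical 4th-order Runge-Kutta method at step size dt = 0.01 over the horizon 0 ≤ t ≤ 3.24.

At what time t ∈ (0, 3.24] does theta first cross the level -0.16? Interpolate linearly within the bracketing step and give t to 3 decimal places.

t = 0.591

t=0.000: state=(0.670, 0.360)
step 1 (dt=0.01): k1=(0.360, -7.902), k2=(0.320, -7.907), k3=(0.320, -7.905), k4=(0.281, -7.909); state += dt/6·(k1+2k2+2k3+k4)
t=0.010: state=(0.673, 0.281)
t=0.020: state=(0.676, 0.202)
t=0.030: state=(0.677, 0.123)
continuing one RK4 step at a time; state shown every 20 steps (Δt=0.2):
t=0.200: state=(0.588, -1.139)
t=0.400: state=(0.251, -2.085)
t=0.590: state=(-0.158, -2.064)
next step: t=0.600: state=(-0.179, -2.037) — theta has crossed -0.16
linear interpolation between t=0.590 (-0.15828) and t=0.600 (-0.17879) → t≈0.591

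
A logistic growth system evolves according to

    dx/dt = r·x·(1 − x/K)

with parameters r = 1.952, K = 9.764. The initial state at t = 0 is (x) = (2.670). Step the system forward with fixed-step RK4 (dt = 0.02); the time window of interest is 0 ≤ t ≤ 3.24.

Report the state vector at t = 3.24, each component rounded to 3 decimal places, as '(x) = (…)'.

(x) = (9.718)

t=0.000: state=(2.670)
step 1 (dt=0.02): k1=(3.787), k2=(3.820), k3=(3.820), k4=(3.853); state += dt/6·(k1+2k2+2k3+k4)
t=0.020: state=(2.746)
t=0.040: state=(2.824)
t=0.060: state=(2.903)
continuing one RK4 step at a time; state shown every 10 steps (Δt=0.2):
t=0.200: state=(3.489)
t=0.400: state=(4.404)
t=0.600: state=(5.354)
t=0.800: state=(6.269)
t=1.000: state=(7.089)
t=1.200: state=(7.778)
t=1.400: state=(8.325)
t=1.600: state=(8.742)
t=1.800: state=(9.048)
t=2.000: state=(9.268)
t=2.200: state=(9.422)
t=2.400: state=(9.530)
t=2.600: state=(9.605)
t=2.800: state=(9.655)
t=3.000: state=(9.690)
t=3.200: state=(9.714)
t=3.240: state=(9.718)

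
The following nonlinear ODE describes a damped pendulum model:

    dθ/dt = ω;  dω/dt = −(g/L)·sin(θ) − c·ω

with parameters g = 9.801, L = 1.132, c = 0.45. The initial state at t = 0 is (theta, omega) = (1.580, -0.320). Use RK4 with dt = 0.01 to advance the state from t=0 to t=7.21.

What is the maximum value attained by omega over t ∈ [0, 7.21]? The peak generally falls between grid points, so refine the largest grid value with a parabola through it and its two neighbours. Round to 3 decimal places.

max omega = 2.878

t=0.000: state=(1.580, -0.320)
step 1 (dt=0.01): k1=(-0.320, -8.514), k2=(-0.363, -8.495), k3=(-0.362, -8.495), k4=(-0.405, -8.476); state += dt/6·(k1+2k2+2k3+k4)
t=0.010: state=(1.576, -0.405)
t=0.020: state=(1.572, -0.490)
t=0.030: state=(1.567, -0.574)
continuing one RK4 step at a time; state shown every 25 steps (Δt=0.25):
t=0.250: state=(1.245, -2.308)
t=0.500: state=(0.481, -3.606)
t=0.750: state=(-0.416, -3.254)
t=1.000: state=(-1.028, -1.513)
t=1.250: state=(-1.152, 0.501)
t=1.500: state=(-0.805, 2.173)
t=1.750: state=(-0.146, 2.878)
t=2.000: state=(0.511, 2.164)
t=2.250: state=(0.863, 0.585)
t=2.500: state=(0.801, -1.036)
t=2.750: state=(0.392, -2.099)
t=3.000: state=(-0.158, -2.101)
t=3.250: state=(-0.573, -1.104)
t=3.500: state=(-0.679, 0.262)
t=3.750: state=(-0.464, 1.375)
t=4.000: state=(-0.053, 1.757)
t=4.250: state=(0.339, 1.251)
t=4.500: state=(0.528, 0.216)
t=4.750: state=(0.449, -0.804)
t=5.000: state=(0.166, -1.353)
t=5.250: state=(-0.167, -1.194)
t=5.500: state=(-0.384, -0.477)
t=5.750: state=(-0.394, 0.384)
t=6.000: state=(-0.215, 0.977)
t=6.250: state=(0.049, 1.039)
t=6.500: state=(0.261, 0.589)
t=6.750: state=(0.324, -0.094)
t=7.000: state=(0.224, -0.660)
t=7.210: state=(0.060, -0.850)
largest grid value and its neighbours: omega(1.740)=2.87695, omega(1.750)=2.87783, omega(1.760)=2.87626
parabola through these three points peaks at t≈1.749 with omega≈2.87786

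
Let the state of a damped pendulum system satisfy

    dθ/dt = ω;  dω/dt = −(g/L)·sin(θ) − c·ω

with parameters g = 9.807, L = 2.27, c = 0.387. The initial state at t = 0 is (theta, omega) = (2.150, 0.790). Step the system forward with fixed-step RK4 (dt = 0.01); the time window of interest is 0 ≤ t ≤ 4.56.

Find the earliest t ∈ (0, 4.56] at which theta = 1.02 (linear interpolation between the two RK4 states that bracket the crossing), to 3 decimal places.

t = 1.065

t=0.000: state=(2.150, 0.790)
step 1 (dt=0.01): k1=(0.790, -3.921), k2=(0.770, -3.904), k3=(0.770, -3.905), k4=(0.751, -3.888); state += dt/6·(k1+2k2+2k3+k4)
t=0.010: state=(2.158, 0.751)
t=0.020: state=(2.165, 0.712)
t=0.030: state=(2.172, 0.674)
continuing one RK4 step at a time; state shown every 20 steps (Δt=0.2):
t=0.200: state=(2.233, 0.061)
t=0.400: state=(2.179, -0.607)
t=0.600: state=(1.990, -1.281)
t=0.800: state=(1.664, -1.984)
t=1.000: state=(1.199, -2.653)
t=1.060: state=(1.034, -2.822)
next step: t=1.070: state=(1.006, -2.848) — theta has crossed 1.02
linear interpolation between t=1.060 (1.03413) and t=1.070 (1.00578) → t≈1.065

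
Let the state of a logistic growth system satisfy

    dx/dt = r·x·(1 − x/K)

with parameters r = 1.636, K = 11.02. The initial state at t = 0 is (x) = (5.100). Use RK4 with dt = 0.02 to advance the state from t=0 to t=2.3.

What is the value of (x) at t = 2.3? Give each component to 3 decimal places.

t=0.000: state=(5.100)
step 1 (dt=0.02): k1=(4.482), k2=(4.487), k3=(4.487), k4=(4.492); state += dt/6·(k1+2k2+2k3+k4)
t=0.020: state=(5.190)
t=0.040: state=(5.280)
t=0.060: state=(5.370)
continuing one RK4 step at a time; state shown every 5 steps (Δt=0.1):
t=0.100: state=(5.550)
t=0.200: state=(5.999)
t=0.300: state=(6.442)
t=0.400: state=(6.873)
t=0.500: state=(7.287)
t=0.600: state=(7.680)
t=0.700: state=(8.048)
t=0.800: state=(8.389)
t=0.900: state=(8.703)
t=1.000: state=(8.988)
t=1.100: state=(9.245)
t=1.200: state=(9.476)
t=1.300: state=(9.680)
t=1.400: state=(9.861)
t=1.500: state=(10.020)
t=1.600: state=(10.159)
t=1.700: state=(10.281)
t=1.800: state=(10.386)
t=1.900: state=(10.477)
t=2.000: state=(10.555)
t=2.100: state=(10.623)
t=2.200: state=(10.681)
t=2.300: state=(10.731)

(x) = (10.731)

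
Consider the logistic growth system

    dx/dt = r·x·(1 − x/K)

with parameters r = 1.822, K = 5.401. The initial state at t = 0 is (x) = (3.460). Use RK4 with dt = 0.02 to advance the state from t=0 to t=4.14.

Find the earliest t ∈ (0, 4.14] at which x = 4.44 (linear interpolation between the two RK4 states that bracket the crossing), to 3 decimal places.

t = 0.523

t=0.000: state=(3.460)
step 1 (dt=0.02): k1=(2.266), k2=(2.254), k3=(2.254), k4=(2.242); state += dt/6·(k1+2k2+2k3+k4)
t=0.020: state=(3.505)
t=0.040: state=(3.550)
t=0.060: state=(3.594)
continuing one RK4 step at a time; state shown every 10 steps (Δt=0.2):
t=0.200: state=(3.887)
t=0.400: state=(4.251)
t=0.520: state=(4.436)
next step: t=0.540: state=(4.465) — x has crossed 4.44
linear interpolation between t=0.520 (4.43610) and t=0.540 (4.46464) → t≈0.523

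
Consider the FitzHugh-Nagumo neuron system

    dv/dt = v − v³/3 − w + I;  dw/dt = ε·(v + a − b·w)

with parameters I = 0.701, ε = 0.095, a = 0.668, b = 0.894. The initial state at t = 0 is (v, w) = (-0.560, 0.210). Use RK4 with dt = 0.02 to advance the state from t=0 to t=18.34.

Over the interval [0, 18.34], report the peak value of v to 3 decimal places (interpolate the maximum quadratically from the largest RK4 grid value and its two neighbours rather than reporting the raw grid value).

max v = 1.780

t=0.000: state=(-0.560, 0.210)
step 1 (dt=0.02): k1=(-0.010, -0.008), k2=(-0.010, -0.008), k3=(-0.010, -0.008), k4=(-0.010, -0.008); state += dt/6·(k1+2k2+2k3+k4)
t=0.020: state=(-0.560, 0.210)
t=0.040: state=(-0.560, 0.210)
t=0.060: state=(-0.561, 0.210)
continuing one RK4 step at a time; state shown every 50 steps (Δt=1):
t=1.000: state=(-0.570, 0.202)
t=2.000: state=(-0.579, 0.194)
t=3.000: state=(-0.584, 0.186)
t=4.000: state=(-0.584, 0.179)
t=5.000: state=(-0.573, 0.172)
t=6.000: state=(-0.543, 0.168)
t=7.000: state=(-0.479, 0.168)
t=8.000: state=(-0.345, 0.177)
t=9.000: state=(-0.044, 0.204)
t=10.000: state=(0.672, 0.273)
t=11.000: state=(1.584, 0.419)
t=12.000: state=(1.780, 0.603)
t=13.000: state=(1.731, 0.775)
t=14.000: state=(1.654, 0.927)
t=15.000: state=(1.573, 1.059)
t=16.000: state=(1.490, 1.173)
t=17.000: state=(1.404, 1.270)
t=18.000: state=(1.314, 1.351)
t=18.340: state=(1.282, 1.376)
largest grid value and its neighbours: v(11.960)=1.78003, v(11.980)=1.78010, v(12.000)=1.78010
parabola through these three points peaks at t≈11.989 with v≈1.78011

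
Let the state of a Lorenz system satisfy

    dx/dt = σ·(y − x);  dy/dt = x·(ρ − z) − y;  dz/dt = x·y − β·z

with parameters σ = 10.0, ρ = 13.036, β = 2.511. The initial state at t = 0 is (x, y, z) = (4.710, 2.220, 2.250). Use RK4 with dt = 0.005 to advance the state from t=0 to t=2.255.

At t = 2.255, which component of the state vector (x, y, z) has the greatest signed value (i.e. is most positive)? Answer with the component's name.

largest component: z

t=0.000: state=(4.710, 2.220, 2.250)
step 1 (dt=0.005): k1=(-24.900, 48.582, 4.806), k2=(-23.063, 47.733, 5.203), k3=(-23.130, 47.780, 5.201), k4=(-21.354, 46.976, 5.582); state += dt/6·(k1+2k2+2k3+k4)
t=0.005: state=(4.594, 2.459, 2.276)
t=0.010: state=(4.496, 2.690, 2.306)
t=0.015: state=(4.413, 2.915, 2.339)
continuing one RK4 step at a time; state shown every 20 steps (Δt=0.1):
t=0.100: state=(4.674, 6.284, 3.454)
t=0.200: state=(7.106, 10.054, 7.029)
t=0.300: state=(9.650, 11.151, 13.859)
t=0.400: state=(9.131, 6.612, 18.646)
t=0.500: state=(5.733, 2.180, 17.267)
t=0.600: state=(2.896, 0.889, 13.940)
t=0.700: state=(1.605, 0.905, 11.003)
t=0.800: state=(1.277, 1.242, 8.689)
t=0.900: state=(1.444, 1.794, 6.938)
t=1.000: state=(1.978, 2.712, 5.735)
t=1.100: state=(2.961, 4.226, 5.216)
t=1.200: state=(4.563, 6.513, 5.855)
t=1.300: state=(6.766, 9.081, 8.560)
t=1.400: state=(8.644, 9.712, 13.401)
t=1.500: state=(8.366, 6.748, 16.912)
t=1.600: state=(6.029, 3.420, 16.330)
t=1.700: state=(3.801, 2.102, 13.819)
t=1.800: state=(2.665, 2.037, 11.304)
t=1.900: state=(2.418, 2.501, 9.285)
t=2.000: state=(2.766, 3.365, 7.885)
t=2.100: state=(3.613, 4.712, 7.268)
t=2.200: state=(4.960, 6.533, 7.802)
t=2.255: state=(5.868, 7.567, 8.767)
compare at T: x=5.868, y=7.567, z=8.767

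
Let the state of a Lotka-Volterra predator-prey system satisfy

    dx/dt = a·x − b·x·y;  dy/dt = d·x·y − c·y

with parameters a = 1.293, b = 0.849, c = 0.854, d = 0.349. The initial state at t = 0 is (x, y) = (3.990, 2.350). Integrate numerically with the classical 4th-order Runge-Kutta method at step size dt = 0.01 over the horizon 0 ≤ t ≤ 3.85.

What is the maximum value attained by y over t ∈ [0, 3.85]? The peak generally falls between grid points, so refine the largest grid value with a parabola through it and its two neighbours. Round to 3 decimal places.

t=0.000: state=(3.990, 2.350)
step 1 (dt=0.01): k1=(-2.802, 1.265), k2=(-2.813, 1.257), k3=(-2.813, 1.257), k4=(-2.824, 1.249); state += dt/6·(k1+2k2+2k3+k4)
t=0.010: state=(3.962, 2.363)
t=0.020: state=(3.934, 2.375)
t=0.030: state=(3.905, 2.387)
continuing one RK4 step at a time; state shown every 20 steps (Δt=0.2):
t=0.200: state=(3.401, 2.565)
t=0.400: state=(2.816, 2.685)
t=0.600: state=(2.305, 2.705)
t=0.800: state=(1.894, 2.639)
t=1.000: state=(1.584, 2.510)
t=1.200: state=(1.358, 2.344)
t=1.400: state=(1.200, 2.159)
t=1.600: state=(1.094, 1.971)
t=1.800: state=(1.030, 1.789)
t=2.000: state=(0.999, 1.619)
t=2.200: state=(0.996, 1.463)
t=2.400: state=(1.018, 1.323)
t=2.600: state=(1.065, 1.199)
t=2.800: state=(1.136, 1.091)
t=3.000: state=(1.232, 0.999)
t=3.200: state=(1.356, 0.922)
t=3.400: state=(1.510, 0.859)
t=3.600: state=(1.698, 0.809)
t=3.800: state=(1.923, 0.774)
t=3.850: state=(1.985, 0.767)
largest grid value and its neighbours: y(0.530)=2.70884, y(0.540)=2.70897, y(0.550)=2.70887
parabola through these three points peaks at t≈0.541 with y≈2.70897

max y = 2.709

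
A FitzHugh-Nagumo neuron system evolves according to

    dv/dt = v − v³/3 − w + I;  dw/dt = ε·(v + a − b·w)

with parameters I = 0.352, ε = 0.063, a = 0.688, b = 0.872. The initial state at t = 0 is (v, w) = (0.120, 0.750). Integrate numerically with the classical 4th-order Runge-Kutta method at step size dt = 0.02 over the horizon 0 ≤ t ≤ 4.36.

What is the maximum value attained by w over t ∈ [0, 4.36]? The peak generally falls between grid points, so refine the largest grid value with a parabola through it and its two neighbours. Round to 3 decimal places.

max w = 0.752

t=0.000: state=(0.120, 0.750)
step 1 (dt=0.02): k1=(-0.279, 0.010), k2=(-0.281, 0.010), k3=(-0.281, 0.010), k4=(-0.284, 0.009); state += dt/6·(k1+2k2+2k3+k4)
t=0.020: state=(0.114, 0.750)
t=0.040: state=(0.109, 0.750)
t=0.060: state=(0.103, 0.751)
continuing one RK4 step at a time; state shown every 10 steps (Δt=0.2):
t=0.200: state=(0.058, 0.752)
t=0.400: state=(-0.017, 0.752)
t=0.600: state=(-0.110, 0.752)
t=0.800: state=(-0.222, 0.750)
t=1.000: state=(-0.357, 0.747)
t=1.200: state=(-0.517, 0.742)
t=1.400: state=(-0.701, 0.735)
t=1.600: state=(-0.902, 0.725)
t=1.800: state=(-1.108, 0.714)
t=2.000: state=(-1.302, 0.699)
t=2.200: state=(-1.469, 0.683)
t=2.400: state=(-1.598, 0.665)
t=2.600: state=(-1.690, 0.645)
t=2.800: state=(-1.750, 0.625)
t=3.000: state=(-1.787, 0.605)
t=3.200: state=(-1.808, 0.585)
t=3.400: state=(-1.817, 0.564)
t=3.600: state=(-1.820, 0.544)
t=3.800: state=(-1.819, 0.524)
t=4.000: state=(-1.815, 0.504)
t=4.200: state=(-1.809, 0.484)
t=4.360: state=(-1.803, 0.469)
largest grid value and its neighbours: w(0.420)=0.75225, w(0.440)=0.75225, w(0.460)=0.75224
parabola through these three points peaks at t≈0.434 with w≈0.75225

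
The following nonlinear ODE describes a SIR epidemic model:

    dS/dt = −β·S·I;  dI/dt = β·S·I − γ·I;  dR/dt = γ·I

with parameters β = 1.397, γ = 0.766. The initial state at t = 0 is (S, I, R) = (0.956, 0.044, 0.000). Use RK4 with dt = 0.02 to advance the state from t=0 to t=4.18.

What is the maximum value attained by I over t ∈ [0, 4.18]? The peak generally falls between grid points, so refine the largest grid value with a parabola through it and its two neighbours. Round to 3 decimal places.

max I = 0.147

t=0.000: state=(0.956, 0.044, 0.000)
step 1 (dt=0.02): k1=(-0.059, 0.025, 0.034), k2=(-0.059, 0.025, 0.034), k3=(-0.059, 0.025, 0.034), k4=(-0.059, 0.025, 0.034); state += dt/6·(k1+2k2+2k3+k4)
t=0.020: state=(0.955, 0.045, 0.001)
t=0.040: state=(0.954, 0.045, 0.001)
t=0.060: state=(0.952, 0.046, 0.002)
continuing one RK4 step at a time; state shown every 10 steps (Δt=0.2):
t=0.200: state=(0.944, 0.049, 0.007)
t=0.400: state=(0.930, 0.055, 0.015)
t=0.600: state=(0.915, 0.061, 0.024)
t=0.800: state=(0.899, 0.067, 0.034)
t=1.000: state=(0.881, 0.074, 0.045)
t=1.200: state=(0.862, 0.081, 0.057)
t=1.400: state=(0.842, 0.088, 0.069)
t=1.600: state=(0.821, 0.096, 0.084)
t=1.800: state=(0.798, 0.103, 0.099)
t=2.000: state=(0.775, 0.110, 0.115)
t=2.200: state=(0.751, 0.117, 0.132)
t=2.400: state=(0.726, 0.123, 0.151)
t=2.600: state=(0.701, 0.129, 0.170)
t=2.800: state=(0.676, 0.134, 0.190)
t=3.000: state=(0.650, 0.138, 0.211)
t=3.200: state=(0.625, 0.142, 0.233)
t=3.400: state=(0.601, 0.144, 0.255)
t=3.600: state=(0.577, 0.146, 0.277)
t=3.800: state=(0.554, 0.147, 0.299)
t=4.000: state=(0.532, 0.147, 0.322)
t=4.180: state=(0.512, 0.146, 0.342)
largest grid value and its neighbours: I(3.820)=0.14686, I(3.840)=0.14687, I(3.860)=0.14687
parabola through these three points peaks at t≈3.849 with I≈0.14687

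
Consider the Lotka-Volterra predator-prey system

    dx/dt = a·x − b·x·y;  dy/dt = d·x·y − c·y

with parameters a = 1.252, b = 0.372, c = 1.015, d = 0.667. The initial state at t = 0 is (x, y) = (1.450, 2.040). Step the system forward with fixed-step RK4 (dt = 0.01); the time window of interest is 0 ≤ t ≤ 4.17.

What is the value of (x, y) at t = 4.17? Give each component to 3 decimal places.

(x, y) = (0.869, 3.203)

t=0.000: state=(1.450, 2.040)
step 1 (dt=0.01): k1=(0.715, -0.098), k2=(0.717, -0.093), k3=(0.717, -0.093), k4=(0.719, -0.088); state += dt/6·(k1+2k2+2k3+k4)
t=0.010: state=(1.457, 2.039)
t=0.020: state=(1.464, 2.038)
t=0.030: state=(1.472, 2.038)
continuing one RK4 step at a time; state shown every 20 steps (Δt=0.2):
t=0.200: state=(1.601, 2.041)
t=0.400: state=(1.764, 2.085)
t=0.600: state=(1.934, 2.178)
t=0.800: state=(2.102, 2.327)
t=1.000: state=(2.254, 2.541)
t=1.200: state=(2.373, 2.825)
t=1.400: state=(2.439, 3.181)
t=1.600: state=(2.435, 3.597)
t=1.800: state=(2.354, 4.044)
t=2.000: state=(2.202, 4.477)
t=2.200: state=(1.999, 4.838)
t=2.400: state=(1.774, 5.080)
t=2.600: state=(1.555, 5.176)
t=2.800: state=(1.360, 5.130)
t=3.000: state=(1.199, 4.965)
t=3.200: state=(1.074, 4.715)
t=3.400: state=(0.982, 4.413)
t=3.600: state=(0.920, 4.088)
t=3.800: state=(0.882, 3.762)
t=4.000: state=(0.867, 3.450)
t=4.170: state=(0.869, 3.203)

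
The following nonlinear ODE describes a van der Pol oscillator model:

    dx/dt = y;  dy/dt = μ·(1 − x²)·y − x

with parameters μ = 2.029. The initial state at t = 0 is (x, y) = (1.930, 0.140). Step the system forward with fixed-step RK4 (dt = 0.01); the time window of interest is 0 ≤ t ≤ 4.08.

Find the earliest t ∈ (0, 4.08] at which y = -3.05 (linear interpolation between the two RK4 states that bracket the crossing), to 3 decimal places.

t=0.000: state=(1.930, 0.140)
step 1 (dt=0.01): k1=(0.140, -2.704), k2=(0.126, -2.631), k3=(0.127, -2.633), k4=(0.114, -2.561); state += dt/6·(k1+2k2+2k3+k4)
t=0.010: state=(1.931, 0.114)
t=0.020: state=(1.932, 0.089)
t=0.030: state=(1.933, 0.065)
continuing one RK4 step at a time; state shown every 20 steps (Δt=0.2):
t=0.200: state=(1.919, -0.187)
t=0.400: state=(1.869, -0.301)
t=0.600: state=(1.803, -0.352)
t=0.800: state=(1.729, -0.387)
t=1.000: state=(1.648, -0.421)
t=1.200: state=(1.560, -0.461)
t=1.400: state=(1.463, -0.511)
t=1.600: state=(1.355, -0.576)
t=1.800: state=(1.231, -0.666)
t=2.000: state=(1.086, -0.797)
t=2.200: state=(0.908, -0.998)
t=2.400: state=(0.678, -1.329)
t=2.600: state=(0.361, -1.900)
t=2.800: state=(-0.107, -2.845)
t=2.830: state=(-0.195, -3.014)
next step: t=2.840: state=(-0.226, -3.071) — y has crossed -3.05
linear interpolation between t=2.830 (-3.01439) and t=2.840 (-3.07129) → t≈2.836

t = 2.836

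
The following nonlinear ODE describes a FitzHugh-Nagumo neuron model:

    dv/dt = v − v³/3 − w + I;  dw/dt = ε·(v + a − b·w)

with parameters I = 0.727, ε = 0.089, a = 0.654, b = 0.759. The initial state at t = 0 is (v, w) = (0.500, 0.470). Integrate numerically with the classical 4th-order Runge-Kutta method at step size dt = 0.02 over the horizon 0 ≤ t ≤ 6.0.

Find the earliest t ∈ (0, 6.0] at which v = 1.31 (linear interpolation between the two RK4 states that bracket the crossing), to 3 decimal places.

t = 0.992

t=0.000: state=(0.500, 0.470)
step 1 (dt=0.02): k1=(0.715, 0.071), k2=(0.720, 0.072), k3=(0.720, 0.072), k4=(0.725, 0.072); state += dt/6·(k1+2k2+2k3+k4)
t=0.020: state=(0.514, 0.471)
t=0.040: state=(0.529, 0.473)
t=0.060: state=(0.544, 0.474)
continuing one RK4 step at a time; state shown every 10 steps (Δt=0.2):
t=0.200: state=(0.652, 0.485)
t=0.400: state=(0.819, 0.503)
t=0.600: state=(0.992, 0.524)
t=0.800: state=(1.162, 0.548)
t=0.980: state=(1.301, 0.571)
next step: t=1.000: state=(1.316, 0.574) — v has crossed 1.31
linear interpolation between t=0.980 (1.30148) and t=1.000 (1.31580) → t≈0.992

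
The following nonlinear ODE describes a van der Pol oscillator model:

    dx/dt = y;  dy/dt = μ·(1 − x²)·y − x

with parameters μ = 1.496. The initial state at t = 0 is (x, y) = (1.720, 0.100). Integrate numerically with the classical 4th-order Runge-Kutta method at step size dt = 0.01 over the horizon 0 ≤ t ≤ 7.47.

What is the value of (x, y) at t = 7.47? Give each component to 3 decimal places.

t=0.000: state=(1.720, 0.100)
step 1 (dt=0.01): k1=(0.100, -2.013), k2=(0.090, -1.984), k3=(0.090, -1.985), k4=(0.080, -1.956); state += dt/6·(k1+2k2+2k3+k4)
t=0.010: state=(1.721, 0.080)
t=0.020: state=(1.722, 0.061)
t=0.030: state=(1.722, 0.042)
continuing one RK4 step at a time; state shown every 25 steps (Δt=0.25):
t=0.250: state=(1.695, -0.257)
t=0.500: state=(1.606, -0.440)
t=0.750: state=(1.479, -0.566)
t=1.000: state=(1.323, -0.691)
t=1.250: state=(1.131, -0.852)
t=1.500: state=(0.890, -1.097)
t=1.750: state=(0.570, -1.501)
t=2.000: state=(0.116, -2.177)
t=2.250: state=(-0.537, -3.028)
t=2.500: state=(-1.317, -2.901)
t=2.750: state=(-1.849, -1.278)
t=3.000: state=(-2.007, -0.148)
t=3.250: state=(-1.985, 0.253)
t=3.500: state=(-1.901, 0.393)
t=3.750: state=(-1.793, 0.466)
t=4.000: state=(-1.669, 0.528)
t=4.250: state=(-1.529, 0.600)
t=4.500: state=(-1.367, 0.697)
t=4.750: state=(-1.177, 0.839)
t=5.000: state=(-0.941, 1.060)
t=5.250: state=(-0.634, 1.430)
t=5.500: state=(-0.205, 2.057)
t=5.750: state=(0.417, 2.925)
t=6.000: state=(1.201, 3.069)
t=6.250: state=(1.798, 1.546)
t=6.500: state=(2.003, 0.261)
t=6.750: state=(1.997, -0.217)
t=7.000: state=(1.920, -0.378)
t=7.250: state=(1.815, -0.455)
t=7.470: state=(1.709, -0.509)

(x, y) = (1.709, -0.509)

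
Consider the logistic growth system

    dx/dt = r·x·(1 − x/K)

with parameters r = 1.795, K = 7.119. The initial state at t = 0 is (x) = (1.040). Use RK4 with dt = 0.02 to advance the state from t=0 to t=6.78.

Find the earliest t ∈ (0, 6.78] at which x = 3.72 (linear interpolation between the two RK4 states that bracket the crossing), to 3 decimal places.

t=0.000: state=(1.040)
step 1 (dt=0.02): k1=(1.594), k2=(1.614), k3=(1.615), k4=(1.635); state += dt/6·(k1+2k2+2k3+k4)
t=0.020: state=(1.072)
t=0.040: state=(1.105)
t=0.060: state=(1.139)
continuing one RK4 step at a time; state shown every 25 steps (Δt=0.5):
t=0.500: state=(2.105)
t=1.000: state=(3.612)
t=1.020: state=(3.676)
next step: t=1.040: state=(3.739) — x has crossed 3.72
linear interpolation between t=1.020 (3.67564) and t=1.040 (3.73942) → t≈1.034

t = 1.034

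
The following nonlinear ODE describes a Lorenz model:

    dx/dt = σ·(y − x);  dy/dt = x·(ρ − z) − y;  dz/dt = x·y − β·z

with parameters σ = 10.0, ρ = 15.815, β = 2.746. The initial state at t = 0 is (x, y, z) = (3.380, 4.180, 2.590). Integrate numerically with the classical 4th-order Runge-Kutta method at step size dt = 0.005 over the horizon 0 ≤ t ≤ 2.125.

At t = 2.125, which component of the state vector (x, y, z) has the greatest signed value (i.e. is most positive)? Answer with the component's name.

largest component: z

t=0.000: state=(3.380, 4.180, 2.590)
step 1 (dt=0.005): k1=(8.000, 40.520, 7.016), k2=(8.813, 40.624, 7.396), k3=(8.795, 40.647, 7.403), k4=(9.593, 40.772, 7.794); state += dt/6·(k1+2k2+2k3+k4)
t=0.005: state=(3.424, 4.383, 2.627)
t=0.010: state=(3.476, 4.588, 2.668)
t=0.015: state=(3.535, 4.794, 2.713)
continuing one RK4 step at a time; state shown every 20 steps (Δt=0.1):
t=0.100: state=(5.519, 8.821, 4.477)
t=0.200: state=(9.555, 13.797, 11.209)
t=0.300: state=(11.926, 11.285, 21.685)
t=0.400: state=(8.266, 2.837, 22.777)
t=0.500: state=(3.494, -0.061, 17.834)
t=0.600: state=(1.195, -0.078, 13.525)
t=0.700: state=(0.496, 0.202, 10.280)
t=0.800: state=(0.402, 0.454, 7.824)
t=0.900: state=(0.556, 0.809, 5.971)
t=1.000: state=(0.935, 1.467, 4.610)
t=1.100: state=(1.700, 2.757, 3.744)
t=1.200: state=(3.206, 5.260, 3.700)
t=1.300: state=(5.996, 9.558, 5.821)
t=1.400: state=(9.935, 13.639, 12.965)
t=1.500: state=(11.431, 9.913, 22.061)
t=1.600: state=(7.544, 2.517, 21.836)
t=1.700: state=(3.332, 0.303, 17.110)
t=1.800: state=(1.412, 0.392, 13.054)
t=1.900: state=(0.911, 0.796, 9.974)
t=2.000: state=(1.030, 1.352, 7.667)
t=2.100: state=(1.557, 2.315, 6.030)
t=2.125: state=(1.764, 2.665, 5.730)
compare at T: x=1.764, y=2.665, z=5.730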